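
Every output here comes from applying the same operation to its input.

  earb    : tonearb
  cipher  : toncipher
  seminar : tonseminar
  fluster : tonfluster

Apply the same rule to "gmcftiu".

tongmcftiu

What's happening: prepend "ton".
Doing the same to "gmcftiu": "tongmcftiu".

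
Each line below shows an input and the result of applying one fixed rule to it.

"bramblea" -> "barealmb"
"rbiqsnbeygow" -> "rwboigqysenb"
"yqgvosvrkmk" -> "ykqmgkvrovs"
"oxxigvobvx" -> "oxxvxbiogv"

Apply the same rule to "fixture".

Rule — take characters alternately from the front and the back (1st, last, 2nd, 2nd-last, ...).
So "fixture" becomes "feirxut".

feirxut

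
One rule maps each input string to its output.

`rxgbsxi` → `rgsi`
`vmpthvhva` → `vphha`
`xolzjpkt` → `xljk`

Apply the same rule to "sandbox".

The transformation: keep every other character starting from the first (positions 1st, 3rd, 5th, ...).
Doing the same to "sandbox": "snbx".

snbx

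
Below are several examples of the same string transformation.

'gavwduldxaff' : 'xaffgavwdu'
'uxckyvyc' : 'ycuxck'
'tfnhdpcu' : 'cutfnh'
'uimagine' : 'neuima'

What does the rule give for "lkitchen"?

enlkit

Each output is the input with this applied: swap the front and back halves of the string, then delete the first 2 characters.
Applying both steps to "lkitchen": "chenlkit", then "enlkit".
(Check on "gavwduldxaff": → "ldxaffgavwdu" → "xaffgavwdu" ✓)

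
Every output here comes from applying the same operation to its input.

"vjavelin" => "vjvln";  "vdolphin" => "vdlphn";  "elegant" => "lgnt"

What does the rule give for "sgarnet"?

sgrnt

Each output is the input with this applied: remove every vowel.
For "sgarnet" the result is "sgrnt".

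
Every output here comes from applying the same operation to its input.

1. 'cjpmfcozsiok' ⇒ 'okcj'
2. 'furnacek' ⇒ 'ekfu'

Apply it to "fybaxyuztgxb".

Each output is the input with this applied: move the first 2 characters to the end (rotate left by 2), then keep only the last 4 characters.
Starting from "fybaxyuztgxb": after the first operation, "baxyuztgxbfy"; after the second, "xbfy".

xbfy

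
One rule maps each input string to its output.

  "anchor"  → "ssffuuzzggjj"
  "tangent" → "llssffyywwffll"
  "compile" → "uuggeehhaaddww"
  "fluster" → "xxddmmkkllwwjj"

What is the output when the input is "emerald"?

What's happening: double every character, then shift every letter 8 places backward in the alphabet (wrapping around).
Starting from "emerald": after the first operation, "eemmeerraalldd"; after the second, "wweewwjjssddvv".

wweewwjjssddvv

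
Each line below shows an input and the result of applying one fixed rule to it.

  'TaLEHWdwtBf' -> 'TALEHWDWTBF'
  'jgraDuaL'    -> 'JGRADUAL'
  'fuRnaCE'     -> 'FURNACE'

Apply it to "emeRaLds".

The transformation: convert every letter to uppercase.
For "emeRaLds" the result is "EMERALDS".

EMERALDS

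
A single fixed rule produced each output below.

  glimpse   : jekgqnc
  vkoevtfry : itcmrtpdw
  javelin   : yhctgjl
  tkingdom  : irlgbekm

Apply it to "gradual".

Each output is the input with this applied: shift every letter 2 places backward in the alphabet (wrapping around), then swap each adjacent pair of characters (1↔2, 3↔4, ...).
"gradual" → "epybsyj" → "pebyysj".

pebyysj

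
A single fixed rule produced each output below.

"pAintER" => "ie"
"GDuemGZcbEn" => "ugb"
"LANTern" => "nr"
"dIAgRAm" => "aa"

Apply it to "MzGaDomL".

In each case the input is transformed by: keep one character in every 3, starting at position 3 (positions 3rd, 6th, 9th, ...), then convert every letter to lowercase.
"MzGaDomL" → "Go" → "go".

go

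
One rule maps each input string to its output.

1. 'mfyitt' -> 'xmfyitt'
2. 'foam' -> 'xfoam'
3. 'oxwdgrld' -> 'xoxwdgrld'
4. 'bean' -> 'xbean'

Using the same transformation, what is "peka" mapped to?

xpeka

Rule — prepend "x".
For "peka" the result is "xpeka".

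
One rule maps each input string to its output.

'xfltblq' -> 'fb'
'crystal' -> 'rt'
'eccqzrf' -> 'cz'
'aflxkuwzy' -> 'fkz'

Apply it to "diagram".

The pattern: keep one character in every 3, starting at position 2 (positions 2nd, 5th, 8th, ...).
Applying that to "diagram" gives "ir".

ir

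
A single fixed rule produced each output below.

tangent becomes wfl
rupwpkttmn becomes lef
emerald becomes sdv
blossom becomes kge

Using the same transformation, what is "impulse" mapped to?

Looking at the pairs, the operation is to shift every letter 8 places backward in the alphabet (wrapping around), then keep only the last 3 characters.
Applying that to "impulse" gives "dkw".

dkw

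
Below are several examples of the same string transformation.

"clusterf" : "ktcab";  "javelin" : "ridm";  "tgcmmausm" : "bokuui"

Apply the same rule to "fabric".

nij

What's happening: delete the last 3 characters, then shift every letter 8 places forward in the alphabet (wrapping around).
On "fabric": the first step gives "fab", and the second then gives "nij".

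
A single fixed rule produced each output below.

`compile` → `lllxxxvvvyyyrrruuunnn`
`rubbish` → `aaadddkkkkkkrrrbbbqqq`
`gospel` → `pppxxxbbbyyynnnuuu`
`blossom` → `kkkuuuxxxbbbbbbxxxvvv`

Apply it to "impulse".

The transformation: repeat every character 3 times, then shift every letter 9 places forward in the alphabet (wrapping around).
Working it through for "impulse": intermediate "iiimmmpppuuulllssseee", final "rrrvvvyyyddduuubbbnnn".

rrrvvvyyyddduuubbbnnn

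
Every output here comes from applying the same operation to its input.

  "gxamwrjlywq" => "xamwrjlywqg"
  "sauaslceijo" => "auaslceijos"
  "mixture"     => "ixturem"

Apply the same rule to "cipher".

The transformation: move the first character to the end.
"cipher" → "ipherc".

ipherc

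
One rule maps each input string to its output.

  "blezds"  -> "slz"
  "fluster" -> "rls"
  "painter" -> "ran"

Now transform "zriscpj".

The pattern: move the last 2 characters to the front (rotate right by 2), then keep every other character starting from the second (positions 2nd, 4th, 6th, ...).
Applying both steps to "zriscpj": "pjzrisc", then "jrs".

jrs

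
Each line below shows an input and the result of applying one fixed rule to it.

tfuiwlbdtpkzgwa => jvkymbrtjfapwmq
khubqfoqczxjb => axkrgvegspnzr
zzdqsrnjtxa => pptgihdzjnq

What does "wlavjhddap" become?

mbqlzxttqf

The rule is to shift every letter 10 places backward in the alphabet (wrapping around).
"wlavjhddap" → "mbqlzxttqf".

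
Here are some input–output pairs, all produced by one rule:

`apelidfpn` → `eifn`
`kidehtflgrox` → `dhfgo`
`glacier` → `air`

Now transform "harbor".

In each case the input is transformed by: keep every other character starting from the first (positions 1st, 3rd, 5th, ...), then delete the first character.
Starting from "harbor": after the first operation, "hro"; after the second, "ro".

ro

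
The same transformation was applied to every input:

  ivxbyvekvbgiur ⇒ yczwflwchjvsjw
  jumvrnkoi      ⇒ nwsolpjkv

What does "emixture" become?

The pattern: move the first 2 characters to the end (rotate left by 2), then shift every letter 1 place forward in the alphabet (wrapping around).
For "emixture", step one produces "ixtureem"; step two turns that into "jyuvsffn".

jyuvsffn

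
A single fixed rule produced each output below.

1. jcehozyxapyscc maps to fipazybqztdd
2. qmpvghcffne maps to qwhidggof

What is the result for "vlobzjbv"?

pcakcw

In each case the input is transformed by: delete the first 2 characters, then shift every letter 1 place forward in the alphabet (wrapping around).
For "vlobzjbv", step one produces "obzjbv"; step two turns that into "pcakcw".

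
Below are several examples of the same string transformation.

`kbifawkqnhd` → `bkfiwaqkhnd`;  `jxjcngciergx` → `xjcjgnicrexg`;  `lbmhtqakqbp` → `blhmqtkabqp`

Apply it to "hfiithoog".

The rule is to swap each adjacent pair of characters (1↔2, 3↔4, ...).
For "hfiithoog" the result is "fhiihtoog".

fhiihtoog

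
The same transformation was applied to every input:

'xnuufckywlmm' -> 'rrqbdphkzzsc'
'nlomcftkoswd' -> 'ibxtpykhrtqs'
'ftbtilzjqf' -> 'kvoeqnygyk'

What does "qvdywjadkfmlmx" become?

crqrkpifobdiav

Looking at the pairs, the operation is to shift every letter 5 places forward in the alphabet (wrapping around), then reverse the string.
"qvdywjadkfmlmx" → "vaidbofipkrqrc" → "crqrkpifobdiav".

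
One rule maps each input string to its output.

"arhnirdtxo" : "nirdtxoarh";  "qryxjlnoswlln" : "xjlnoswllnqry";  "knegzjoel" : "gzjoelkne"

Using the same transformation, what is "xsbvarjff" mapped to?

varjffxsb

In each case the input is transformed by: move the first 3 characters to the end (rotate left by 3).
Doing the same to "xsbvarjff": "varjffxsb".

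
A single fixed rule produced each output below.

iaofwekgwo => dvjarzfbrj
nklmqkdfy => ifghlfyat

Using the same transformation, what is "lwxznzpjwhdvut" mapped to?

grsuiukercyqpo

Looking at the pairs, the operation is to shift every letter 5 places backward in the alphabet (wrapping around).
On "lwxznzpjwhdvut" that produces "grsuiukercyqpo".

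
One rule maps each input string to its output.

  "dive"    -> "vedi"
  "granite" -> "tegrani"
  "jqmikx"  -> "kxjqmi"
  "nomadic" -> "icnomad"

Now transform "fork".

rkfo

The rule is to move the last 2 characters to the front (rotate right by 2).
So "fork" becomes "rkfo".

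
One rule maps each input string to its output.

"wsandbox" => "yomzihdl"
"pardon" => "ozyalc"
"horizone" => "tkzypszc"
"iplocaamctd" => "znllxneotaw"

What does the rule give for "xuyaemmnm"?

What's happening: shift every letter 11 places forward in the alphabet (wrapping around), then move the first 3 characters to the end (rotate left by 3).
"xuyaemmnm" → "ifjlpxxyx" → "lpxxyxifj".

lpxxyxifj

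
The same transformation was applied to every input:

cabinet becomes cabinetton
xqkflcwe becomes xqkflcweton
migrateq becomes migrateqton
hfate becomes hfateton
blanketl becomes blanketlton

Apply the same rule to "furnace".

furnaceton

The transformation: append "ton".
For "furnace" the result is "furnaceton".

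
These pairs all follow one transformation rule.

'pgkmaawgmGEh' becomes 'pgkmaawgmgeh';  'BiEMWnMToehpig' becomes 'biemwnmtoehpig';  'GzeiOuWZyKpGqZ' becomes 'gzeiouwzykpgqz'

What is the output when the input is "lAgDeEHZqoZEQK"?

In each case the input is transformed by: convert every letter to lowercase.
"lAgDeEHZqoZEQK" → "lagdeehzqozeqk".

lagdeehzqozeqk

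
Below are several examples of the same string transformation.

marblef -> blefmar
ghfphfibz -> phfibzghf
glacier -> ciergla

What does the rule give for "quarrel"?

The pattern: move the first 3 characters to the end (rotate left by 3).
On "quarrel" that produces "rrelqua".

rrelqua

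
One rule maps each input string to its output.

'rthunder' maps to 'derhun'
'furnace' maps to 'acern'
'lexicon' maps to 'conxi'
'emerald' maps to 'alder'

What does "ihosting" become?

In each case the input is transformed by: delete the first 2 characters, then move the last 3 characters to the front (rotate right by 3).
On "ihosting": the first step gives "osting", and the second then gives "ingost".
(Check on "rthunder": → "hunder" → "derhun" ✓)

ingost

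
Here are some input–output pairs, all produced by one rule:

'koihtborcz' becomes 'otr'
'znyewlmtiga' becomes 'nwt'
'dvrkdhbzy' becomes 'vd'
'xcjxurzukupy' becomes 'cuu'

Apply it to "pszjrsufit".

The transformation: delete the last 2 characters, then keep one character in every 3, starting at position 2 (positions 2nd, 5th, 8th, ...).
So "pszjrsufit" becomes "srf".
(Check on "znyewlmtiga": → "znyewlmti" → "nwt" ✓)

srf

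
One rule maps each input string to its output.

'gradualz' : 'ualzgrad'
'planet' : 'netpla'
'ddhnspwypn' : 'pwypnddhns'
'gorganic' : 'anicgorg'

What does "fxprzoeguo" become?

What's happening: swap the front and back halves of the string.
On "fxprzoeguo" that produces "oeguofxprz".

oeguofxprz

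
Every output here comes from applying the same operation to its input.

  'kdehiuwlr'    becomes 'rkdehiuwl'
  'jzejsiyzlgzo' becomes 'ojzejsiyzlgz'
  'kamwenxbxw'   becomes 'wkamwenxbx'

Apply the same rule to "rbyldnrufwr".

rrbyldnrufw

The transformation: move the last character to the front.
Applying that to "rbyldnrufwr" gives "rrbyldnrufw".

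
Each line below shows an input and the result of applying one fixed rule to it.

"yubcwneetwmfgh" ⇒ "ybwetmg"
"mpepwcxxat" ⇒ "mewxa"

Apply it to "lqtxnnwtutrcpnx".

The rule is to keep every other character starting from the first (positions 1st, 3rd, 5th, ...).
For "lqtxnnwtutrcpnx" the result is "ltnwurpx".

ltnwurpx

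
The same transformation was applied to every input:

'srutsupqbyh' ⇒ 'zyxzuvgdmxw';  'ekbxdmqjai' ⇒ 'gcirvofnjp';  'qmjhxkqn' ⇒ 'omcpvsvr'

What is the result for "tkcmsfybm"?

What's happening: shift every letter 5 places forward in the alphabet (wrapping around), then move the first 2 characters to the end (rotate left by 2).
Doing the same to "tkcmsfybm": "hrxkdgryp".

hrxkdgryp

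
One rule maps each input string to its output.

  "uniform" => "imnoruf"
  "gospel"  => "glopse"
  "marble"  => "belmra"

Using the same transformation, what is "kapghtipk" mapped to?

ghikkppta

The transformation: sort the characters into alphabetical order, then move the first character to the end.
Working it through for "kapghtipk": intermediate "aghikkppt", final "ghikkppta".
(Check on "uniform": → "fimnoru" → "imnoruf" ✓)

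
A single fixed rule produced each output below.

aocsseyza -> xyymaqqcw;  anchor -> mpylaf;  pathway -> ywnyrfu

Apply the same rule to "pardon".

mlnypb

The pattern: shift every letter 2 places backward in the alphabet (wrapping around), then move the last 2 characters to the front (rotate right by 2).
Working it through for "pardon": intermediate "nypbml", final "mlnypb".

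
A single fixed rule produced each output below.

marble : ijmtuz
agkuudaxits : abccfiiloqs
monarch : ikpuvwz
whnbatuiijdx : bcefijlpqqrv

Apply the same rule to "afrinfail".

The pattern: shift every letter 8 places forward in the alphabet (wrapping around), then sort the characters into alphabetical order.
Starting from "afrinfail": after the first operation, "inzqvniqt"; after the second, "iinnqqtvz".

iinnqqtvz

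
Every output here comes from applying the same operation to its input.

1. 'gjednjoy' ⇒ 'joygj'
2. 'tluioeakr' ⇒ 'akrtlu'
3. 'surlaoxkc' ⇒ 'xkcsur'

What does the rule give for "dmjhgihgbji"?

Looking at the pairs, the operation is to move the last 3 characters to the front (rotate right by 3), then delete the last 3 characters.
Starting from "dmjhgihgbji": after the first operation, "bjidmjhgihg"; after the second, "bjidmjhg".

bjidmjhg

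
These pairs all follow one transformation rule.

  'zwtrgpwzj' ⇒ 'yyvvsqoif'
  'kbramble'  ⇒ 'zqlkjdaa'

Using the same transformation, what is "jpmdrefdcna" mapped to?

The transformation: shift every letter 1 place backward in the alphabet (wrapping around), then sort the characters into reverse alphabetical order.
Doing the same to "jpmdrefdcna": "zqomliedccb".
(Check on "zwtrgpwzj": → "yvsqfovyi" → "yyvvsqoif" ✓)

zqomliedccb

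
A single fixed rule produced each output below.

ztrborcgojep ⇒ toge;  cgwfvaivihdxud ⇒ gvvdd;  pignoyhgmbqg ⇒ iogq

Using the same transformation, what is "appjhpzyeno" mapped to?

phyo

Each output is the input with this applied: keep one character in every 3, starting at position 2 (positions 2nd, 5th, 8th, ...).
Applying that to "appjhpzyeno" gives "phyo".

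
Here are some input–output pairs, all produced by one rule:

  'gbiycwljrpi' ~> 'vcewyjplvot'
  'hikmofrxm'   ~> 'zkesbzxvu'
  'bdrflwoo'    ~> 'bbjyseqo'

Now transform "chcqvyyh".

ullidpup

What's happening: shift every letter 13 places forward in the alphabet (wrapping around) — i.e. ROT13, then reverse the string.
On "chcqvyyh" that produces "ullidpup".
(Check on "bdrflwoo": → "oqesyjbb" → "bbjyseqo" ✓)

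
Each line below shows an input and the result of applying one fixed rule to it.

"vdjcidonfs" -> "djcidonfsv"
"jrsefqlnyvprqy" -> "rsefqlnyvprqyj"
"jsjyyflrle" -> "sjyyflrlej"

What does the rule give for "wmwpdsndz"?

mwpdsndzw

The rule is to move the first character to the end.
Doing the same to "wmwpdsndz": "mwpdsndzw".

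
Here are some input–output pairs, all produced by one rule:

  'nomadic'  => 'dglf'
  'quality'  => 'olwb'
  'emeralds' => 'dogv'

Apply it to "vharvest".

yhvw

The rule is to shift every letter 3 places forward in the alphabet (wrapping around), then keep only the last 4 characters.
Doing the same to "vharvest": "yhvw".
(Check on "quality": → "txdolwb" → "olwb" ✓)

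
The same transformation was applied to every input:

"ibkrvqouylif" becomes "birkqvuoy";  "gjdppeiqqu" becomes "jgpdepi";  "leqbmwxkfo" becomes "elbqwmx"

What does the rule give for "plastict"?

In each case the input is transformed by: delete the last 3 characters, then swap each adjacent pair of characters (1↔2, 3↔4, ...).
Starting from "plastict": after the first operation, "plast"; after the second, "lpsat".

lpsat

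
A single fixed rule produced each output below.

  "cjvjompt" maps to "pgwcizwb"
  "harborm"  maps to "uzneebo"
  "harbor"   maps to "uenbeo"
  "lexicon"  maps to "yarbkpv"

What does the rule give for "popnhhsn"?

Each output is the input with this applied: shift every letter 13 places forward in the alphabet (wrapping around) — i.e. ROT13, then take characters alternately from the front and the back (1st, last, 2nd, 2nd-last, ...).
Applying both steps to "popnhhsn": "cbcauufa", then "cabfcuau".

cabfcuau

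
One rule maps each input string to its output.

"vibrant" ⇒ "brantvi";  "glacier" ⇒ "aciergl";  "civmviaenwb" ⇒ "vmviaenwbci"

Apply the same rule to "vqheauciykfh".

The transformation: move the first 2 characters to the end (rotate left by 2).
"vqheauciykfh" → "heauciykfhvq".

heauciykfhvq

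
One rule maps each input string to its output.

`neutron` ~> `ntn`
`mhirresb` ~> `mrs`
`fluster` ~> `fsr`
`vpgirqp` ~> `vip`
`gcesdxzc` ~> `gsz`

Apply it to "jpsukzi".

jui

What's happening: keep one character in every 3, starting at position 1 (positions 1st, 4th, 7th, ...).
Applying that to "jpsukzi" gives "jui".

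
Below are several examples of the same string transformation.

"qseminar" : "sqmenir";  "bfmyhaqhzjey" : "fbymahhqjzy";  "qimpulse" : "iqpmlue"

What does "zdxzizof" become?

In each case the input is transformed by: swap each adjacent pair of characters (1↔2, 3↔4, ...), then delete the last character.
Working it through for "zdxzizof": intermediate "dzzxzifo", final "dzzxzif".
(Check on "bfmyhaqhzjey": → "fbymahhqjzye" → "fbymahhqjzy" ✓)

dzzxzif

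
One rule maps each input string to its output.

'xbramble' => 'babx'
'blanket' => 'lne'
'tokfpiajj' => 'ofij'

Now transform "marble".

Looking at the pairs, the operation is to swap the first and last characters, then keep every other character starting from the second (positions 2nd, 4th, 6th, ...).
Doing the same to "marble": "abm".

abm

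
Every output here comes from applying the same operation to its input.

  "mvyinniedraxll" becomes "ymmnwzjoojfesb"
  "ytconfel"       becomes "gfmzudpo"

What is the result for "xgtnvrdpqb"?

qrcyhuowse

Each output is the input with this applied: shift every letter 1 place forward in the alphabet (wrapping around), then move the last 3 characters to the front (rotate right by 3).
For "xgtnvrdpqb" the result is "qrcyhuowse".
(Check on "mvyinniedraxll": → "nwzjoojfesbymm" → "ymmnwzjoojfesb" ✓)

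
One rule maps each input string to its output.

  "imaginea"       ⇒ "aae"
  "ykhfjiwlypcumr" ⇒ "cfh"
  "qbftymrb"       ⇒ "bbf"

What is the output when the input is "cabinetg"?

abc

In each case the input is transformed by: sort the characters into alphabetical order, then keep only the first 3 characters.
On "cabinetg" that produces "abc".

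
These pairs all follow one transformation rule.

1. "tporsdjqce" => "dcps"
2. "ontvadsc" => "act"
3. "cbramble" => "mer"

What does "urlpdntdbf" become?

nbrd

The rule is to swap the front and back halves of the string, then keep one character in every 3, starting at position 1 (positions 1st, 4th, 7th, ...).
Working it through for "urlpdntdbf": intermediate "ntdbfurlpd", final "nbrd".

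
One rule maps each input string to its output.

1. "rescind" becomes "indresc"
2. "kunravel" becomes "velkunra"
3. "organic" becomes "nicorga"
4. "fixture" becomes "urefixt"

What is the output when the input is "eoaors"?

The transformation: move the last 3 characters to the front (rotate right by 3).
Applying that to "eoaors" gives "orseoa".

orseoa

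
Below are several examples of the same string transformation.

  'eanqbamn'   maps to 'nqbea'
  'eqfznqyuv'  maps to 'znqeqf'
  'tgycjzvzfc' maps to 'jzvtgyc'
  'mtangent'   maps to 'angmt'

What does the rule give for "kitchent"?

The rule is to delete the last 3 characters, then move the last 3 characters to the front (rotate right by 3).
For "kitchent" the result is "tchki".

tchki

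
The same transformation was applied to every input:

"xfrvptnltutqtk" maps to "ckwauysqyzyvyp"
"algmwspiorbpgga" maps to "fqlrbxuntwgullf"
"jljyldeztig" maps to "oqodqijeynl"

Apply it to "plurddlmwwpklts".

uqzwiiqrbbupqyx

Each output is the input with this applied: shift every letter 5 places forward in the alphabet (wrapping around).
On "plurddlmwwpklts" that produces "uqzwiiqrbbupqyx".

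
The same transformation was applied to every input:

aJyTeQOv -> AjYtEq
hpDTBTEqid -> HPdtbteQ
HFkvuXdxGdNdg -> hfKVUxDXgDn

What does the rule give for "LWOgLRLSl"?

In each case the input is transformed by: flip the case of every letter, then delete the last 2 characters.
Starting from "LWOgLRLSl": after the first operation, "lwoGlrlsL"; after the second, "lwoGlrl".

lwoGlrl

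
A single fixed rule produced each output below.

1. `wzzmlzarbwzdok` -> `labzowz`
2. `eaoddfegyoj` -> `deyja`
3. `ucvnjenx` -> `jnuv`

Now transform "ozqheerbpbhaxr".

What's happening: move the first 3 characters to the end (rotate left by 3), then keep every other character starting from the second (positions 2nd, 4th, 6th, ...).
Starting from "ozqheerbpbhaxr": after the first operation, "heerbpbhaxrozq"; after the second, "erphxoq".
(Check on "ucvnjenx": → "njenxucv" → "jnuv" ✓)

erphxoq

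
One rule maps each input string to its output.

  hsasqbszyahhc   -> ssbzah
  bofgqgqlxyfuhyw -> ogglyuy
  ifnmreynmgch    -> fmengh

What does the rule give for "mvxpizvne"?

vpzn

Each output is the input with this applied: keep every other character starting from the second (positions 2nd, 4th, 6th, ...).
Doing the same to "mvxpizvne": "vpzn".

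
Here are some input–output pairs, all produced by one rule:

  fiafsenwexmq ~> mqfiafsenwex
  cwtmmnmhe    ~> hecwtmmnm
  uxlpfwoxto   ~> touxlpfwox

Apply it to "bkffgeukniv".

ivbkffgeukn

Each output is the input with this applied: move the last 2 characters to the front (rotate right by 2).
On "bkffgeukniv" that produces "ivbkffgeukn".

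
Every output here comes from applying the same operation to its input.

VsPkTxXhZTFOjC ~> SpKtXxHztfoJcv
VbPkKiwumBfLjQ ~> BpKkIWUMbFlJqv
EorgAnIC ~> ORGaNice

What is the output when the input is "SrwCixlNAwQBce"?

RWcIXLnaWqbCEs

The pattern: move the first character to the end, then flip the case of every letter.
So "SrwCixlNAwQBce" becomes "RWcIXLnaWqbCEs".
(Check on "VbPkKiwumBfLjQ": → "bPkKiwumBfLjQV" → "BpKkIWUMbFlJqv" ✓)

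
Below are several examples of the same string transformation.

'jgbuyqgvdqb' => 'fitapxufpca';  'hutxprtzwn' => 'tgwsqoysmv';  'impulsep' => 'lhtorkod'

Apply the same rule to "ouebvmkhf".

The rule is to shift every letter 1 place backward in the alphabet (wrapping around), then swap each adjacent pair of characters (1↔2, 3↔4, ...).
For "ouebvmkhf", step one produces "ntdauljge"; step two turns that into "tnadlugje".
(Check on "hutxprtzwn": → "gtswoqsyvm" → "tgwsqoysmv" ✓)

tnadlugje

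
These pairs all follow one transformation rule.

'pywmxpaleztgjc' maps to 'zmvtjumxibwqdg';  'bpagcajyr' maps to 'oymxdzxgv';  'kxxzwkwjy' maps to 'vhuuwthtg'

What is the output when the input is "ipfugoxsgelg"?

In each case the input is transformed by: shift every letter 3 places backward in the alphabet (wrapping around), then move the last character to the front.
For "ipfugoxsgelg", step one produces "fmcrdlupdbid"; step two turns that into "dfmcrdlupdbi".

dfmcrdlupdbi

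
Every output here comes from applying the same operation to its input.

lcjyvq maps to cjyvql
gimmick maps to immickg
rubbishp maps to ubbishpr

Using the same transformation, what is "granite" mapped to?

Rule — move the first character to the end.
Applying that to "granite" gives "raniteg".

raniteg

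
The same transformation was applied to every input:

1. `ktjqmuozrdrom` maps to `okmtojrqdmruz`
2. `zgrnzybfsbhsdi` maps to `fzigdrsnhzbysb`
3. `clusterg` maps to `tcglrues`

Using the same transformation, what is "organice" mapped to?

Looking at the pairs, the operation is to take characters alternately from the front and the back (1st, last, 2nd, 2nd-last, ...), then move the last character to the front.
For "organice" the result is "noercgia".

noercgia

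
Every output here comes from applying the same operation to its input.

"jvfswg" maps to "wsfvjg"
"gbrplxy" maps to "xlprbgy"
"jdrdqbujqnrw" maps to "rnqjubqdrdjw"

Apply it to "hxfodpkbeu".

ebkpdofxhu

Each output is the input with this applied: reverse the string, then move the first character to the end.
Applying both steps to "hxfodpkbeu": "uebkpdofxh", then "ebkpdofxhu".
(Check on "jvfswg": → "gwsfvj" → "wsfvjg" ✓)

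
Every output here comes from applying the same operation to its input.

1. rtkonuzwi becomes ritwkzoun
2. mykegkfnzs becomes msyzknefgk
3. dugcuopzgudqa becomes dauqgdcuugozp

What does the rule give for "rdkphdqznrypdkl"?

Looking at the pairs, the operation is to take characters alternately from the front and the back (1st, last, 2nd, 2nd-last, ...).
Applying that to "rdkphdqznrypdkl" gives "rldkkdpphydrqnz".

rldkkdpphydrqnz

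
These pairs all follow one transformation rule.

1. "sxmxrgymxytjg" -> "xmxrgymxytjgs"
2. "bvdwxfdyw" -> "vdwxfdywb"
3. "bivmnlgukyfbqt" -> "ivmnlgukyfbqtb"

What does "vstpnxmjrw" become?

In each case the input is transformed by: move the first character to the end.
Applying that to "vstpnxmjrw" gives "stpnxmjrwv".

stpnxmjrwv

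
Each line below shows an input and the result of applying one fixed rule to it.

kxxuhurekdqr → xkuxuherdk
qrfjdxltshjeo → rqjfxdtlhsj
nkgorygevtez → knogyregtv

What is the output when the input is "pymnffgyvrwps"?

ypnmffygrvw

Rule — delete the last 2 characters, then swap each adjacent pair of characters (1↔2, 3↔4, ...).
For "pymnffgyvrwps" the result is "ypnmffygrvw".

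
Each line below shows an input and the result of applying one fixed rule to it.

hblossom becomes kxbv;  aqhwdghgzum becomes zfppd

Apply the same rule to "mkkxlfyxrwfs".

tgogfb

The pattern: shift every letter 9 places forward in the alphabet (wrapping around), then keep every other character starting from the second (positions 2nd, 4th, 6th, ...).
Working it through for "mkkxlfyxrwfs": intermediate "vttguohgafob", final "tgogfb".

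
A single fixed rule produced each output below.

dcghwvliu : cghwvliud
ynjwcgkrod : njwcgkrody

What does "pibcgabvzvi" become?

In each case the input is transformed by: move the first character to the end.
Doing the same to "pibcgabvzvi": "ibcgabvzvip".

ibcgabvzvip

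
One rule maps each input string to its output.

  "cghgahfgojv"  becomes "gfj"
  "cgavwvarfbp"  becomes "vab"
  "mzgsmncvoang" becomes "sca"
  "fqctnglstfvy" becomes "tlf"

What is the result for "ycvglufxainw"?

Looking at the pairs, the operation is to delete the first 3 characters, then keep one character in every 3, starting at position 1 (positions 1st, 4th, 7th, ...).
On "ycvglufxainw": the first step gives "glufxainw", and the second then gives "gfi".

gfi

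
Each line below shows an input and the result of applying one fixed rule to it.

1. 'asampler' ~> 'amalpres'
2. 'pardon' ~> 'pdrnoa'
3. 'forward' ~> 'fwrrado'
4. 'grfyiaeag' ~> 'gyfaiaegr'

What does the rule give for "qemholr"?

The rule is to swap each adjacent pair of characters (1↔2, 3↔4, ...), then move the first character to the end.
Working it through for "qemholr": intermediate "eqhmlor", final "qhmlore".

qhmlore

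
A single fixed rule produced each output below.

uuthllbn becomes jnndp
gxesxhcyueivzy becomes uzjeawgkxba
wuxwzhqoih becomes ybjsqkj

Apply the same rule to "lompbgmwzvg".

rdioybxi

Rule — delete the first 3 characters, then shift every letter 2 places forward in the alphabet (wrapping around).
Applying that to "lompbgmwzvg" gives "rdioybxi".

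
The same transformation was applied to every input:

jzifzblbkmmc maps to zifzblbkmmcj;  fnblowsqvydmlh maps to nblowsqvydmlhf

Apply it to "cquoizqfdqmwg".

quoizqfdqmwgc

The pattern: move the first character to the end.
"cquoizqfdqmwg" → "quoizqfdqmwgc".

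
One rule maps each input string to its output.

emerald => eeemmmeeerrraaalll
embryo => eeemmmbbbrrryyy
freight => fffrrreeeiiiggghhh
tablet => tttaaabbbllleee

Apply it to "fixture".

fffiiixxxtttuuurrr

What's happening: delete the last character, then repeat every character 3 times.
"fixture" → "fixtur" → "fffiiixxxtttuuurrr".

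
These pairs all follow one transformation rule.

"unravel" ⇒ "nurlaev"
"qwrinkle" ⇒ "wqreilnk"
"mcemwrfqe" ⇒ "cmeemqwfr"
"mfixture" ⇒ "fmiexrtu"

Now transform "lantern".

The rule is to move the first character to the end, then take characters alternately from the front and the back (1st, last, 2nd, 2nd-last, ...).
Working it through for "lantern": intermediate "anternl", final "alnntre".

alnntre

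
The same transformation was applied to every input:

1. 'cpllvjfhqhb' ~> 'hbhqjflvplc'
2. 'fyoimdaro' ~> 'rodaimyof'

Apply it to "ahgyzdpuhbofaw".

awofhbpuzdgyah

Looking at the pairs, the operation is to reverse the string, then swap each adjacent pair of characters (1↔2, 3↔4, ...).
Working it through for "ahgyzdpuhbofaw": intermediate "wafobhupdzygha", final "awofhbpuzdgyah".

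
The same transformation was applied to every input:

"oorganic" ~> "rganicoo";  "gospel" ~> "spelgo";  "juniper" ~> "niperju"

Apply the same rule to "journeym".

What's happening: move the first 2 characters to the end (rotate left by 2).
Applying that to "journeym" gives "urneymjo".

urneymjo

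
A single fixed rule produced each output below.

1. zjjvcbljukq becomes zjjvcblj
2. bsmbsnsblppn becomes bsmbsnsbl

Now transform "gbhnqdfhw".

Looking at the pairs, the operation is to delete the last 3 characters.
For "gbhnqdfhw" the result is "gbhnqd".

gbhnqd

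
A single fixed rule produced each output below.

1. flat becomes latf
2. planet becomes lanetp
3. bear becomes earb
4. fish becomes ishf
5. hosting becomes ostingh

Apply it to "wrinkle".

rinklew

The pattern: move the first character to the end.
Applying that to "wrinkle" gives "rinklew".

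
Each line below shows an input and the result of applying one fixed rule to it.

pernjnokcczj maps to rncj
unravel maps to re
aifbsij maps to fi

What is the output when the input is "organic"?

gi

The pattern: keep one character in every 3, starting at position 3 (positions 3rd, 6th, 9th, ...).
Doing the same to "organic": "gi".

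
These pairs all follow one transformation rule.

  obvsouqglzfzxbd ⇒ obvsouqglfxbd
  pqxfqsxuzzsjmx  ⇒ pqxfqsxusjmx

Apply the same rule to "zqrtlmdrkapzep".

The transformation: remove every "z".
"zqrtlmdrkapzep" → "qrtlmdrkapep".

qrtlmdrkapep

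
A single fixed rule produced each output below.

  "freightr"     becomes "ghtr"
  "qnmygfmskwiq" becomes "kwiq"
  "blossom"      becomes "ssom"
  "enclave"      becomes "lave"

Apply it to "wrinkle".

nkle

Each output is the input with this applied: keep only the last 4 characters.
Doing the same to "wrinkle": "nkle".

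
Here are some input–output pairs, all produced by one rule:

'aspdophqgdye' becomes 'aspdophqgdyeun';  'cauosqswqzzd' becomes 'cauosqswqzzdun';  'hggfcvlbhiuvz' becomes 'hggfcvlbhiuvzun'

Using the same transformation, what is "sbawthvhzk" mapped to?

The rule is to append "un".
For "sbawthvhzk" the result is "sbawthvhzkun".

sbawthvhzkun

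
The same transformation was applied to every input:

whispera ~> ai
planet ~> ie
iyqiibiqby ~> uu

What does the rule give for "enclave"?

eo

In each case the input is transformed by: shift every letter 7 places backward in the alphabet (wrapping around), then keep only the vowels.
Working it through for "enclave": intermediate "xgvetox", final "eo".
(Check on "iyqiibiqby": → "brjbbubjur" → "uu" ✓)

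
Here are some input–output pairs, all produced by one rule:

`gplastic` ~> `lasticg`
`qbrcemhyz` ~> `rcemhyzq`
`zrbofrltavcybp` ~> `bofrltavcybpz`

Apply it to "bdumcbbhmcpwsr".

What's happening: move the first character to the end, then delete the first character.
Working it through for "bdumcbbhmcpwsr": intermediate "dumcbbhmcpwsrb", final "umcbbhmcpwsrb".
(Check on "gplastic": → "plasticg" → "lasticg" ✓)

umcbbhmcpwsrb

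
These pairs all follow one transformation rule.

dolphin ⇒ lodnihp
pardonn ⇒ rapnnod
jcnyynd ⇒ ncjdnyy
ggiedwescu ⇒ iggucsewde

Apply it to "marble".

The transformation: move the first 3 characters to the end (rotate left by 3), then reverse the string.
Starting from "marble": after the first operation, "blemar"; after the second, "ramelb".

ramelb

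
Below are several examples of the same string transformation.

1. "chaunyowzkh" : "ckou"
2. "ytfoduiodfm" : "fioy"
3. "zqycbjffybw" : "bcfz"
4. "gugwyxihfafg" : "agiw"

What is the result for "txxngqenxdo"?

Each output is the input with this applied: keep one character in every 3, starting at position 1 (positions 1st, 4th, 7th, ...), then sort the characters into alphabetical order.
Applying both steps to "txxngqenxdo": "tned", then "dent".

dent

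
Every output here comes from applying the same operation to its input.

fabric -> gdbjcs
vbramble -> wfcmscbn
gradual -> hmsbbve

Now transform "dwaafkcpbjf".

egxkbcbqgdl

In each case the input is transformed by: take characters alternately from the front and the back (1st, last, 2nd, 2nd-last, ...), then shift every letter 1 place forward in the alphabet (wrapping around).
For "dwaafkcpbjf", step one produces "dfwjabapfck"; step two turns that into "egxkbcbqgdl".
(Check on "fabric": → "fcaibr" → "gdbjcs" ✓)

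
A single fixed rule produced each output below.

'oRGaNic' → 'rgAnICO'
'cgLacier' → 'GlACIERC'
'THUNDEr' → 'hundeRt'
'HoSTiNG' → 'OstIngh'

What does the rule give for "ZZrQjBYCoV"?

What's happening: flip the case of every letter, then move the first character to the end.
Applying both steps to "ZZrQjBYCoV": "zzRqJbycOv", then "zRqJbycOvz".
(Check on "cgLacier": → "CGlACIER" → "GlACIERC" ✓)

zRqJbycOvz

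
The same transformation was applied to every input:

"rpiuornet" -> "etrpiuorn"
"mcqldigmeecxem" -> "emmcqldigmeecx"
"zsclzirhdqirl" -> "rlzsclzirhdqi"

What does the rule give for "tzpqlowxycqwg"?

The transformation: move the last 2 characters to the front (rotate right by 2).
So "tzpqlowxycqwg" becomes "wgtzpqlowxycq".

wgtzpqlowxycq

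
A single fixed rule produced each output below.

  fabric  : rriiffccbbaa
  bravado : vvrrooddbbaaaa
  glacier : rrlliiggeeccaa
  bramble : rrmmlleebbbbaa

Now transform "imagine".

What's happening: double every character, then sort the characters into reverse alphabetical order.
On "imagine" that produces "nnmmiiiiggeeaa".
(Check on "glacier": → "ggllaacciieerr" → "rrlliiggeeccaa" ✓)

nnmmiiiiggeeaa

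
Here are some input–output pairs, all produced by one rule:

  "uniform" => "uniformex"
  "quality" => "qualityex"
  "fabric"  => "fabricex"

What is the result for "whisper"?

whisperex

Looking at the pairs, the operation is to append "ex".
Applying that to "whisper" gives "whisperex".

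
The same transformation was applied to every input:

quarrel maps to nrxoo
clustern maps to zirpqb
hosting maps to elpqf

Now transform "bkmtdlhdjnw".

yhjqaieag

In each case the input is transformed by: shift every letter 3 places backward in the alphabet (wrapping around), then delete the last 2 characters.
On "bkmtdlhdjnw": the first step gives "yhjqaieagkt", and the second then gives "yhjqaieag".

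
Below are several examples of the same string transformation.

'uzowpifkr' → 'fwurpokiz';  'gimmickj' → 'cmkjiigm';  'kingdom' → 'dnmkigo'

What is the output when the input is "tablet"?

Each output is the input with this applied: sort the characters into reverse alphabetical order, then swap the first and last characters.
"tablet" → "ttleba" → "atlebt".

atlebt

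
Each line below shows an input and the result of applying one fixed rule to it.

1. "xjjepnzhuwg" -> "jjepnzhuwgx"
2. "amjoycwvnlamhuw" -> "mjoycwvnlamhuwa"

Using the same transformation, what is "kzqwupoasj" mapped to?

zqwupoasjk

The transformation: move the first character to the end.
"kzqwupoasj" → "zqwupoasjk".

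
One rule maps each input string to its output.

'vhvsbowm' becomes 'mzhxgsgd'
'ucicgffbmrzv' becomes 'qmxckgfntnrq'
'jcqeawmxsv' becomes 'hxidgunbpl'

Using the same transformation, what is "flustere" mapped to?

epcpqwfd

The rule is to shift every letter 11 places forward in the alphabet (wrapping around), then swap the front and back halves of the string.
Applying both steps to "flustere": "qwfdepcp", then "epcpqwfd".
(Check on "ucicgffbmrzv": → "fntnrqqmxckg" → "qmxckgfntnrq" ✓)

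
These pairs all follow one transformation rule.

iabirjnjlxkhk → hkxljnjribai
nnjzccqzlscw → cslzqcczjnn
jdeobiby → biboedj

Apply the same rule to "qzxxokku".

kkoxxzq

Rule — reverse the string, then delete the first character.
Applying both steps to "qzxxokku": "ukkoxxzq", then "kkoxxzq".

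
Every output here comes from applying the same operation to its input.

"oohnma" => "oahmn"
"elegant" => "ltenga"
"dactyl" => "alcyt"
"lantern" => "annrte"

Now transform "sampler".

armepl

The rule is to delete the first character, then take characters alternately from the front and the back (1st, last, 2nd, 2nd-last, ...).
On "sampler": the first step gives "ampler", and the second then gives "armepl".
(Check on "lantern": → "antern" → "annrte" ✓)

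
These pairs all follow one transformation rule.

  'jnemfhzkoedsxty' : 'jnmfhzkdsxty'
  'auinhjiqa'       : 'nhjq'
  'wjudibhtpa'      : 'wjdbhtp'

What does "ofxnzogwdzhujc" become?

fxnzgwdzhjc

The pattern: remove every vowel.
So "ofxnzogwdzhujc" becomes "fxnzgwdzhjc".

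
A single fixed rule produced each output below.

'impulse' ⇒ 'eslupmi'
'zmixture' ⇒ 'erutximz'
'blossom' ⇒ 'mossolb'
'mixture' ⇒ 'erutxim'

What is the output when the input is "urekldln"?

nldlkeru

Looking at the pairs, the operation is to reverse the string.
On "urekldln" that produces "nldlkeru".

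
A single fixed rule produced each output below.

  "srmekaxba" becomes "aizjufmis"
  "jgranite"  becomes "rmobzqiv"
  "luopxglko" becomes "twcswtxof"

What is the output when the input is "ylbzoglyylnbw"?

Rule — take characters alternately from the front and the back (1st, last, 2nd, 2nd-last, ...), then shift every letter 8 places forward in the alphabet (wrapping around).
"ylbzoglyylnbw" → "ywlbbnzloygyl" → "getjjvhtwgogt".

getjjvhtwgogt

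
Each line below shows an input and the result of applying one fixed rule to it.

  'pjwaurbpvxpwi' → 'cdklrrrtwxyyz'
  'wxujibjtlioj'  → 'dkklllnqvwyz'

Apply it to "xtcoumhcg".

In each case the input is transformed by: sort the characters into alphabetical order, then shift every letter 2 places forward in the alphabet (wrapping around).
Applying that to "xtcoumhcg" gives "eeijoqvwz".

eeijoqvwz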